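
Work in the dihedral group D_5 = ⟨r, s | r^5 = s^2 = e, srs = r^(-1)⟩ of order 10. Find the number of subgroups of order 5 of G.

|G| = 10 and 5 | 10, so subgroups of order 5 are possible by Lagrange.
The subgroups of order 5 are: {e, r, r^2, r^3, r^4}.
So G has 1 subgroup of order 5.

1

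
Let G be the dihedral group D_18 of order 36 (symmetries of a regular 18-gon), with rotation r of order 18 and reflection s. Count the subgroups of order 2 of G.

|G| = 36 and 2 | 36, so subgroups of order 2 are possible by Lagrange.
The subgroups of order 2 are: {e, r^10s}; {e, r^11s}; {e, r^12s}; {e, r^13s}; … (19 in all).
So G has 19 subgroups of order 2.

19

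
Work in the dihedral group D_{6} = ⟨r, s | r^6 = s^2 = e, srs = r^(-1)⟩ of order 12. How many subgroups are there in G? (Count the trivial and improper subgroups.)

|G| = 12, so by Lagrange every subgroup order divides 12. Divisors: 1, 2, 3, 4, 6, 12.
Subgroups by order — order 1: 1; order 2: 7; order 3: 1; order 4: 3; order 6: 3; order 12: 1.
Total: 1 + 7 + 1 + 3 + 3 + 1 = 16.

16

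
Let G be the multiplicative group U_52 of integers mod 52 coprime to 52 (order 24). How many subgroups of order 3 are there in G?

1

|G| = 24 and 3 | 24, so subgroups of order 3 are possible by Lagrange.
The subgroups of order 3 are: {1, 9, 29}.
So G has 1 subgroup of order 3.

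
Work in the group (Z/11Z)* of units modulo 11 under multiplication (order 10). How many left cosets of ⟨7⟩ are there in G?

|⟨7⟩| = 10 and |G| = 10.
By Lagrange, [G : H] = |G|/|H| = 10/10 = 1.

1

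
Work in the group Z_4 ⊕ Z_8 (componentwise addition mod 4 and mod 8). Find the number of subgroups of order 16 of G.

3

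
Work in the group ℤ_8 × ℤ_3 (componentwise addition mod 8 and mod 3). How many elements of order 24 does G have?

An element (a,b) has order lcm(ord(a), ord(b)); count pairs with lcm equal to 24.
Enumerating gives 8 such elements.

8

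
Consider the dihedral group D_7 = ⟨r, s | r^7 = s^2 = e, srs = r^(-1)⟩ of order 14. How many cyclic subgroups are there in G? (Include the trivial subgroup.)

A cyclic subgroup of order d is generated by each of its φ(d) elements of order d, so the cyclic subgroups of order d number (#elements of order d)/φ(d).
Cyclic subgroups by order — order 1: 1; order 2: 7; order 7: 1.
Total: 9.

9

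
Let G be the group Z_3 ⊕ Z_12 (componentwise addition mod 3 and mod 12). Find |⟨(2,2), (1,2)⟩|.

|⟨(2,2)⟩| = 6 and |⟨(1,2)⟩| = 6, so |H| is a multiple of lcm(6, 6) = 6 and divides |G| = 36.
Closing under the operation: H = {(0,0), (0,2), (0,4), (0,6), (0,8), (0,10), (1,0), (1,2), (1,4), (1,6), (1,8), (1,10), (2,0), (2,2), (2,4), (2,6), (2,8), (2,10)}, so |H| = 18.

18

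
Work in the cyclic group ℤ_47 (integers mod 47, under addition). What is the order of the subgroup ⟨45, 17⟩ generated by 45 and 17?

|⟨45⟩| = 47 and |⟨17⟩| = 47, so |H| is a multiple of lcm(47, 47) = 47 and divides |G| = 47.
Closing {45, 17} under the group operation gives all of G, so |H| = 47.

47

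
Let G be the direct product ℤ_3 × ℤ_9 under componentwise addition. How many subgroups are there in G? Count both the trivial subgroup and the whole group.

|G| = 27, so by Lagrange every subgroup order divides 27. Divisors: 1, 3, 9, 27.
Subgroups by order — order 1: 1; order 3: 4; order 9: 4; order 27: 1.
Total: 1 + 4 + 4 + 1 = 10.

10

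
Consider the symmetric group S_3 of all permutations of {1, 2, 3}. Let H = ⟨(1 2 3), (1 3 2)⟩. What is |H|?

|⟨(1 2 3)⟩| = 3 and |⟨(1 3 2)⟩| = 3, so |H| is a multiple of lcm(3, 3) = 3 and divides |G| = 6.
Closing under the operation: H = {e, (1 2 3), (1 3 2)}, so |H| = 3.

3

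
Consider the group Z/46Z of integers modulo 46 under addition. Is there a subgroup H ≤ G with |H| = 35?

No

35 does not divide |G| = 46, so by Lagrange no subgroup of order 35 exists.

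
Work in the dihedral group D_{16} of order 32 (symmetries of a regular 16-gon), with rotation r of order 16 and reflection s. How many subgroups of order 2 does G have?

|G| = 32 and 2 | 32, so subgroups of order 2 are possible by Lagrange.
The subgroups of order 2 are: {e, r^10s}; {e, r^11s}; {e, r^12s}; {e, r^13s}; … (17 in all).
So G has 17 subgroups of order 2.

17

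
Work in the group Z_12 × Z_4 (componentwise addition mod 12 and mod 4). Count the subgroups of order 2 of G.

|G| = 48 and 2 | 48, so subgroups of order 2 are possible by Lagrange.
The subgroups of order 2 are: {(0,0), (0,2)}; {(0,0), (6,0)}; {(0,0), (6,2)}.
So G has 3 subgroups of order 2.

3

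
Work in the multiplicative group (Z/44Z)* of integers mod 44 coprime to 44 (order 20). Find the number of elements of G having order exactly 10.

12

Enumerating element orders in G gives 12 elements of order 10.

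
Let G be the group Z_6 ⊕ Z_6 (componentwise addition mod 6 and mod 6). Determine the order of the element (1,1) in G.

The order of (1,1) in Z_6 × Z_6 is lcm(ord(1) in Z_6, ord(1) in Z_6).
ord(1) = 6 and ord(1) = 6, so |⟨(1,1)⟩| = lcm(6, 6) = 6.

6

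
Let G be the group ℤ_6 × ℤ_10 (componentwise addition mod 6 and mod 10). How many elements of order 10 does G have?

An element (a,b) has order lcm(ord(a), ord(b)); count pairs with lcm equal to 10.
Enumerating gives 12 such elements.

12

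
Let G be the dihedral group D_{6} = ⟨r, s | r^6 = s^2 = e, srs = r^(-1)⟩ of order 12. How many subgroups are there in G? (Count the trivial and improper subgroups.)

|G| = 12, so by Lagrange every subgroup order divides 12. Divisors: 1, 2, 3, 4, 6, 12.
Subgroups by order — order 1: 1; order 2: 7; order 3: 1; order 4: 3; order 6: 3; order 12: 1.
Total: 1 + 7 + 1 + 3 + 3 + 1 = 16.

16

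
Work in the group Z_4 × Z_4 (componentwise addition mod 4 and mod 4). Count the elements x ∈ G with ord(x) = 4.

An element (a,b) has order lcm(ord(a), ord(b)); count pairs with lcm equal to 4.
Enumerating gives 12 such elements.

12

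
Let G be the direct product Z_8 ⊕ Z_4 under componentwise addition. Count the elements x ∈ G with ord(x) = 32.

An element (a,b) has order lcm(ord(a), ord(b)); count pairs with lcm equal to 32.
Enumerating gives 0 such elements.

0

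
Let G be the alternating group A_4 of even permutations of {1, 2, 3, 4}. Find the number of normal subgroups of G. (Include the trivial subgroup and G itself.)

G has 10 subgroups. Checking conjugation-invariance by order — order 1: 1/1 normal; order 2: 0/3 normal; order 3: 0/4 normal; order 4: 1/1 normal; order 12: 1/1 normal.
Total normal subgroups: 3.

3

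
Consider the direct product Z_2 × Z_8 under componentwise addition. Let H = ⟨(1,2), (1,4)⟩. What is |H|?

|⟨(1,2)⟩| = 4 and |⟨(1,4)⟩| = 2, so |H| is a multiple of lcm(4, 2) = 4 and divides |G| = 16.
Closing under the operation: H = {(0,0), (0,2), (0,4), (0,6), (1,0), (1,2), (1,4), (1,6)}, so |H| = 8.

8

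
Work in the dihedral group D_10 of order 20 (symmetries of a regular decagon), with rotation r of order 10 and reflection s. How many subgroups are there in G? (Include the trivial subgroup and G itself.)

22

|G| = 20, so by Lagrange every subgroup order divides 20. Divisors: 1, 2, 4, 5, 10, 20.
Subgroups by order — order 1: 1; order 2: 11; order 4: 5; order 5: 1; order 10: 3; order 20: 1.
Total: 1 + 11 + 5 + 1 + 3 + 1 = 22.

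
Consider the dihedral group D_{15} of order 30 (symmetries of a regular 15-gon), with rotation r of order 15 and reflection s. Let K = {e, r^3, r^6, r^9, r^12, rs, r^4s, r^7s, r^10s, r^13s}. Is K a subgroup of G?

Yes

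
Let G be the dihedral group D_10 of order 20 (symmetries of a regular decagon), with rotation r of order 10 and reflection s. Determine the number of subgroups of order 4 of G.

5

|G| = 20 and 4 | 20, so subgroups of order 4 are possible by Lagrange.
The subgroups of order 4 are: {e, r^5, r^2s, r^7s}; {e, r^5, r^3s, r^8s}; {e, r^5, r^4s, r^9s}; {e, r^5, s, r^5s}; … (5 in all).
So G has 5 subgroups of order 4.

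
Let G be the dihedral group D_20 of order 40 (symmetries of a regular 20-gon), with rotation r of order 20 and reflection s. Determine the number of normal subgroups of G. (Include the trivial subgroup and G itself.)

9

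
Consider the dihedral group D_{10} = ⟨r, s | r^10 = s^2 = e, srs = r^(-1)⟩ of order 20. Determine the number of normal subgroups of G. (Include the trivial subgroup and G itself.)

G has 22 subgroups. Checking conjugation-invariance by order — order 1: 1/1 normal; order 2: 1/11 normal; order 4: 0/5 normal; order 5: 1/1 normal; order 10: 3/3 normal; order 20: 1/1 normal.
Total normal subgroups: 7.

7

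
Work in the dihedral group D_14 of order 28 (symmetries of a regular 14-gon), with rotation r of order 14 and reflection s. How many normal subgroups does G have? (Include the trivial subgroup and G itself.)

7

G has 28 subgroups. Checking conjugation-invariance by order — order 1: 1/1 normal; order 2: 1/15 normal; order 4: 0/7 normal; order 7: 1/1 normal; order 14: 3/3 normal; order 28: 1/1 normal.
Total normal subgroups: 7.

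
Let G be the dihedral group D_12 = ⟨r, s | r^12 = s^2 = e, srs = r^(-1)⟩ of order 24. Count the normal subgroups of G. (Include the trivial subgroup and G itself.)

G has 34 subgroups. Checking conjugation-invariance by order — order 1: 1/1 normal; order 2: 1/13 normal; order 3: 1/1 normal; order 4: 1/7 normal; order 6: 1/5 normal; order 8: 0/3 normal; order 12: 3/3 normal; order 24: 1/1 normal.
Total normal subgroups: 9.

9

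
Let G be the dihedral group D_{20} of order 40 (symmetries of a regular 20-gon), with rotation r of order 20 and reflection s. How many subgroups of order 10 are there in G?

5

|G| = 40 and 10 | 40, so subgroups of order 10 are possible by Lagrange.
The subgroups of order 10 are: {e, r^2, r^4, r^6, r^8, r^10, r^12, r^14, r^16, r^18}; {e, r^4, r^8, r^12, r^16, r^2s, r^6s, r^10s, r^14s, r^18s}; {e, r^4, r^8, r^12, r^16, r^3s, r^7s, r^11s, r^15s, r^19s}; {e, r^4, r^8, r^12, r^16, s, r^4s, r^8s, r^12s, r^16s}; … (5 in all).
So G has 5 subgroups of order 10.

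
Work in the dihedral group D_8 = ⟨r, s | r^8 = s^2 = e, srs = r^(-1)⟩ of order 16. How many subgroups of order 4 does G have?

|G| = 16 and 4 | 16, so subgroups of order 4 are possible by Lagrange.
The subgroups of order 4 are: {e, r^2, r^4, r^6}; {e, r^4, r^2s, r^6s}; {e, r^4, r^3s, r^7s}; {e, r^4, s, r^4s}; … (5 in all).
So G has 5 subgroups of order 4.

5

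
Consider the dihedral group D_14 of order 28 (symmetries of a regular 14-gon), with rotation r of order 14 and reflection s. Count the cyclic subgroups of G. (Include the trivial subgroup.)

18

Each element a generates a cyclic subgroup ⟨a⟩; distinct elements may generate the same one (a cyclic group of order d has φ(d) generators).
Cyclic subgroups by order — order 1: 1; order 2: 15; order 7: 1; order 14: 1.
Total: 18.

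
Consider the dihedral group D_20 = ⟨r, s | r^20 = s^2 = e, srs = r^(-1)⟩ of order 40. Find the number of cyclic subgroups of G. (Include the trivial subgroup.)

26

Each element a generates a cyclic subgroup ⟨a⟩; distinct elements may generate the same one (a cyclic group of order d has φ(d) generators).
Cyclic subgroups by order — order 1: 1; order 2: 21; order 4: 1; order 5: 1; order 10: 1; order 20: 1.
Total: 26.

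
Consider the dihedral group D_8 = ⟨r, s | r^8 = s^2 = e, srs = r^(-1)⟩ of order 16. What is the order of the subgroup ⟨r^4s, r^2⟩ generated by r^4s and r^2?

|⟨r^4s⟩| = 2 and |⟨r^2⟩| = 4, so |H| is a multiple of lcm(2, 4) = 4 and divides |G| = 16.
Closing under the operation: H = {e, r^2, r^4, r^6, s, r^2s, r^4s, r^6s}, so |H| = 8.

8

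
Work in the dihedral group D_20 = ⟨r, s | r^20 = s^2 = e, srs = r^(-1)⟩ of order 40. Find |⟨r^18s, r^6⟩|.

20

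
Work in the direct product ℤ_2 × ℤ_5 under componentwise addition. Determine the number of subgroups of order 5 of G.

1

|G| = 10 and 5 | 10, so subgroups of order 5 are possible by Lagrange.
The subgroups of order 5 are: {(0,0), (0,1), (0,2), (0,3), (0,4)}.
So G has 1 subgroup of order 5.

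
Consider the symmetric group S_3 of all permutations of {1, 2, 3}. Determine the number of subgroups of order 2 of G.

3

|G| = 6 and 2 | 6, so subgroups of order 2 are possible by Lagrange.
The subgroups of order 2 are: {e, (1 2)}; {e, (1 3)}; {e, (2 3)}.
So G has 3 subgroups of order 2.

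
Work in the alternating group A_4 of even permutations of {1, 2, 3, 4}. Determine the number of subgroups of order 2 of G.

|G| = 12 and 2 | 12, so subgroups of order 2 are possible by Lagrange.
The subgroups of order 2 are: {e, (1 2)(3 4)}; {e, (1 3)(2 4)}; {e, (1 4)(2 3)}.
So G has 3 subgroups of order 2.

3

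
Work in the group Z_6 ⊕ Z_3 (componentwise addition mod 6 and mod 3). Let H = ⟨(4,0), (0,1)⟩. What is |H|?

9

|⟨(4,0)⟩| = 3 and |⟨(0,1)⟩| = 3, so |H| is a multiple of lcm(3, 3) = 3 and divides |G| = 18.
Closing under the operation: H = {(0,0), (0,1), (0,2), (2,0), (2,1), (2,2), (4,0), (4,1), (4,2)}, so |H| = 9.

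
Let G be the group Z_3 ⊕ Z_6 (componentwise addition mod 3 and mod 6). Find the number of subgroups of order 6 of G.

4

|G| = 18 and 6 | 18, so subgroups of order 6 are possible by Lagrange.
The subgroups of order 6 are: {(0,0), (0,1), (0,2), (0,3), (0,4), (0,5)}; {(0,0), (0,3), (1,0), (1,3), (2,0), (2,3)}; {(0,0), (0,3), (1,1), (1,4), (2,2), (2,5)}; {(0,0), (0,3), (1,2), (1,5), (2,1), (2,4)}.
So G has 4 subgroups of order 6.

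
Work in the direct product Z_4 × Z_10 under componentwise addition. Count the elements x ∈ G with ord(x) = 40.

An element (a,b) has order lcm(ord(a), ord(b)); count pairs with lcm equal to 40.
Enumerating gives 0 such elements.

0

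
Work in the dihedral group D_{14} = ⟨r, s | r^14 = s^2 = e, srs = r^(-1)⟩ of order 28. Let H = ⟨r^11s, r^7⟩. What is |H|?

4

|⟨r^11s⟩| = 2 and |⟨r^7⟩| = 2, so |H| is a multiple of lcm(2, 2) = 2 and divides |G| = 28.
Closing under the operation: H = {e, r^7, r^4s, r^11s}, so |H| = 4.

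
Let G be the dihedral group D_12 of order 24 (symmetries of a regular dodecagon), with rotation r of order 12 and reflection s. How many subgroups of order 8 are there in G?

|G| = 24 and 8 | 24, so subgroups of order 8 are possible by Lagrange.
The subgroups of order 8 are: {e, r^3, r^6, r^9, rs, r^4s, r^7s, r^10s}; {e, r^3, r^6, r^9, r^2s, r^5s, r^8s, r^11s}; {e, r^3, r^6, r^9, s, r^3s, r^6s, r^9s}.
So G has 3 subgroups of order 8.

3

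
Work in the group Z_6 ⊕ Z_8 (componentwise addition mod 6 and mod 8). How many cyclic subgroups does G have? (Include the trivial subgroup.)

16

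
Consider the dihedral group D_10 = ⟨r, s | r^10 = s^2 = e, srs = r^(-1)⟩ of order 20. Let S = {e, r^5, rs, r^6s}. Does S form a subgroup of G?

Yes

|S| = 4 divides |G| = 20, consistent with Lagrange.
S contains the identity, every element's inverse is in S, and S is closed under ·: it is a subgroup.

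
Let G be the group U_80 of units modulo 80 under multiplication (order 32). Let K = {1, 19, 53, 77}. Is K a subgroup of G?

No

19 ∈ K but its inverse 59 ∉ K, so K is not a subgroup.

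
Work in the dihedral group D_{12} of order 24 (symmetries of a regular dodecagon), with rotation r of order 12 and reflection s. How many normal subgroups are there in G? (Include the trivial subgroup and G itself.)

9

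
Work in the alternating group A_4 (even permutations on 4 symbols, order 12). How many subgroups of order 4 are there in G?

|G| = 12 and 4 | 12, so subgroups of order 4 are possible by Lagrange.
The subgroups of order 4 are: {e, (1 2)(3 4), (1 3)(2 4), (1 4)(2 3)}.
So G has 1 subgroup of order 4.

1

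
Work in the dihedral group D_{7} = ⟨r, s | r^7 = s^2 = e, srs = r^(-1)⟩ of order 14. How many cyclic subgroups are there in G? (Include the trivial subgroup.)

A cyclic subgroup of order d is generated by each of its φ(d) elements of order d, so the cyclic subgroups of order d number (#elements of order d)/φ(d).
Cyclic subgroups by order — order 1: 1; order 2: 7; order 7: 1.
Total: 9.

9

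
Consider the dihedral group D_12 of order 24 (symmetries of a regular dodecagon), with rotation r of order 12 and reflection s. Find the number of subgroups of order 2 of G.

|G| = 24 and 2 | 24, so subgroups of order 2 are possible by Lagrange.
The subgroups of order 2 are: {e, r^10s}; {e, r^11s}; {e, r^2s}; {e, r^3s}; … (13 in all).
So G has 13 subgroups of order 2.

13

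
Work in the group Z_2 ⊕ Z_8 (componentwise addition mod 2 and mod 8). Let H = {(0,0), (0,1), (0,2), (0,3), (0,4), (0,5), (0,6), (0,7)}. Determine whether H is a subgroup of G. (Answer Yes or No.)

Yes

|H| = 8 divides |G| = 16, consistent with Lagrange.
H contains the identity, every element's inverse is in H, and H is closed under +: it is a subgroup.
In fact H = ⟨(0,1)⟩.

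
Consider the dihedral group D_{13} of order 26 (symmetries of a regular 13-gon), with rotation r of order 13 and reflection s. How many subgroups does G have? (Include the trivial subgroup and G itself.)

|G| = 26, so by Lagrange every subgroup order divides 26. Divisors: 1, 2, 13, 26.
Subgroups by order — order 1: 1; order 2: 13; order 13: 1; order 26: 1.
Total: 1 + 13 + 1 + 1 = 16.

16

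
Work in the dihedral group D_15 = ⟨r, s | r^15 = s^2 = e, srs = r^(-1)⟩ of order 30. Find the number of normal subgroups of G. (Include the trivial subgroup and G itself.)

5

G has 28 subgroups. Checking conjugation-invariance by order — order 1: 1/1 normal; order 2: 0/15 normal; order 3: 1/1 normal; order 5: 1/1 normal; order 6: 0/5 normal; order 10: 0/3 normal; order 15: 1/1 normal; order 30: 1/1 normal.
Total normal subgroups: 5.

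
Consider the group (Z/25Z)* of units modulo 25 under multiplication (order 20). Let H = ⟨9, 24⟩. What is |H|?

10

|⟨9⟩| = 10 and |⟨24⟩| = 2, so |H| is a multiple of lcm(10, 2) = 10 and divides |G| = 20.
Closing under the operation: H = {1, 4, 6, 9, 11, 14, 16, 19, 21, 24}, so |H| = 10.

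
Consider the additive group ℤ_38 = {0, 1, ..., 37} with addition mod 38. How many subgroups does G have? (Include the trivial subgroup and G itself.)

Subgroups of the cyclic group ℤ_38 correspond bijectively to divisors of 38.
Divisors of 38: 1, 2, 19, 38.
So ℤ_38 has 4 subgroups.

4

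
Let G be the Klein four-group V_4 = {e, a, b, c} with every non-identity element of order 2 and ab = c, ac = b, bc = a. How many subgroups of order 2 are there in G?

|G| = 4 and 2 | 4, so subgroups of order 2 are possible by Lagrange.
The subgroups of order 2 are: {e, a}; {e, b}; {e, c}.
So G has 3 subgroups of order 2.

3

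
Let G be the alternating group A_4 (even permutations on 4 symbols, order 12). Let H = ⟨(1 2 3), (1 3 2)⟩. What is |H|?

|⟨(1 2 3)⟩| = 3 and |⟨(1 3 2)⟩| = 3, so |H| is a multiple of lcm(3, 3) = 3 and divides |G| = 12.
Closing under the operation: H = {e, (1 2 3), (1 3 2)}, so |H| = 3.

3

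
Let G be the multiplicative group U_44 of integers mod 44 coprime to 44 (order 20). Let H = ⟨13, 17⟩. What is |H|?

10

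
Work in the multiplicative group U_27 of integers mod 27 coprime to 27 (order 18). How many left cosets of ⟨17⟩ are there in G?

|⟨17⟩| = 6 and |G| = 18.
By Lagrange, [G : H] = |G|/|H| = 18/6 = 3.

3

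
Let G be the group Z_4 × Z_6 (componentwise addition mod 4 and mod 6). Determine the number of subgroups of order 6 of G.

|G| = 24 and 6 | 24, so subgroups of order 6 are possible by Lagrange.
The subgroups of order 6 are: {(0,0), (0,1), (0,2), (0,3), (0,4), (0,5)}; {(0,0), (0,2), (0,4), (2,0), (2,2), (2,4)}; {(0,0), (0,2), (0,4), (2,1), (2,3), (2,5)}.
So G has 3 subgroups of order 6.

3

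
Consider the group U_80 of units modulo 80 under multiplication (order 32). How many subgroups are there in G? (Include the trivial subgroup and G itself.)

|G| = 32, so by Lagrange every subgroup order divides 32. Divisors: 1, 2, 4, 8, 16, 32.
Subgroups by order — order 1: 1; order 2: 7; order 4: 19; order 8: 19; order 16: 7; order 32: 1.
Total: 1 + 7 + 19 + 19 + 7 + 1 = 54.

54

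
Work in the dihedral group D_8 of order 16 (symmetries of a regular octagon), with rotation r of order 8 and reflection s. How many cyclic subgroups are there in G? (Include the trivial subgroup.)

12

Group the elements of G by the cyclic subgroup they generate; each cyclic subgroup of order d accounts for φ(d) elements.
Cyclic subgroups by order — order 1: 1; order 2: 9; order 4: 1; order 8: 1.
Total: 12.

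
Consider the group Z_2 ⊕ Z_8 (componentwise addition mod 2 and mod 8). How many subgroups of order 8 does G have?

3

|G| = 16 and 8 | 16, so subgroups of order 8 are possible by Lagrange.
The subgroups of order 8 are: {(0,0), (0,1), (0,2), (0,3), (0,4), (0,5), (0,6), (0,7)}; {(0,0), (0,2), (0,4), (0,6), (1,0), (1,2), (1,4), (1,6)}; {(0,0), (0,2), (0,4), (0,6), (1,1), (1,3), (1,5), (1,7)}.
So G has 3 subgroups of order 8.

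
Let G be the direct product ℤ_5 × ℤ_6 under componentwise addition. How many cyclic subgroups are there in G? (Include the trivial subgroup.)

8

Group the elements of G by the cyclic subgroup they generate; each cyclic subgroup of order d accounts for φ(d) elements.
Cyclic subgroups by order — order 1: 1; order 2: 1; order 3: 1; order 5: 1; order 6: 1; order 10: 1; order 15: 1; order 30: 1.
Total: 8.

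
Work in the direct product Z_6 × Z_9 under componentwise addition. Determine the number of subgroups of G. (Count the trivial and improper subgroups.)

|G| = 54, so by Lagrange every subgroup order divides 54. Divisors: 1, 2, 3, 6, 9, 18, 27, 54.
Subgroups by order — order 1: 1; order 2: 1; order 3: 4; order 6: 4; order 9: 4; order 18: 4; order 27: 1; order 54: 1.
Total: 1 + 1 + 4 + 4 + 4 + 4 + 1 + 1 = 20.

20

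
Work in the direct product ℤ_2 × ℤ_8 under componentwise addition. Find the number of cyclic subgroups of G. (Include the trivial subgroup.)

Each element a generates a cyclic subgroup ⟨a⟩; distinct elements may generate the same one (a cyclic group of order d has φ(d) generators).
Cyclic subgroups by order — order 1: 1; order 2: 3; order 4: 2; order 8: 2.
Total: 8.

8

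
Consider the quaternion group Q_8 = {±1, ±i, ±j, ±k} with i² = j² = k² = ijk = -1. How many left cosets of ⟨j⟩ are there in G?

2

|⟨j⟩| = 4 and |G| = 8.
By Lagrange, [G : H] = |G|/|H| = 8/4 = 2.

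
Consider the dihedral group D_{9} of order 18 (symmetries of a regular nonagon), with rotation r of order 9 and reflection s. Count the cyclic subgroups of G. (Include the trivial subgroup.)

12

A cyclic subgroup of order d is generated by each of its φ(d) elements of order d, so the cyclic subgroups of order d number (#elements of order d)/φ(d).
Cyclic subgroups by order — order 1: 1; order 2: 9; order 3: 1; order 9: 1.
Total: 12.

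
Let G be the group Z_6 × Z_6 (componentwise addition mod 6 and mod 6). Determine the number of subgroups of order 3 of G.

4

|G| = 36 and 3 | 36, so subgroups of order 3 are possible by Lagrange.
The subgroups of order 3 are: {(0,0), (0,2), (0,4)}; {(0,0), (2,0), (4,0)}; {(0,0), (2,2), (4,4)}; {(0,0), (2,4), (4,2)}.
So G has 4 subgroups of order 3.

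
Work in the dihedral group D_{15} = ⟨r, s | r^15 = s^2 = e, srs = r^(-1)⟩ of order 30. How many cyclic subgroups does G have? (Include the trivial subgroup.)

Each element a generates a cyclic subgroup ⟨a⟩; distinct elements may generate the same one (a cyclic group of order d has φ(d) generators).
Cyclic subgroups by order — order 1: 1; order 2: 15; order 3: 1; order 5: 1; order 15: 1.
Total: 19.

19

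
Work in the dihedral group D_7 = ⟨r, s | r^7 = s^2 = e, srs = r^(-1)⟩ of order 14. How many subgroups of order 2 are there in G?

|G| = 14 and 2 | 14, so subgroups of order 2 are possible by Lagrange.
The subgroups of order 2 are: {e, r^2s}; {e, r^3s}; {e, r^4s}; {e, r^5s}; … (7 in all).
So G has 7 subgroups of order 2.

7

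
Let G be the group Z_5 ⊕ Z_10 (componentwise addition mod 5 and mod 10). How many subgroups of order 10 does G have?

6

|G| = 50 and 10 | 50, so subgroups of order 10 are possible by Lagrange.
The subgroups of order 10 are: {(0,0), (0,1), (0,2), (0,3), (0,4), (0,5), (0,6), (0,7), (0,8), (0,9)}; {(0,0), (0,5), (1,0), (1,5), (2,0), (2,5), (3,0), (3,5), (4,0), (4,5)}; {(0,0), (0,5), (1,1), (1,6), (2,2), (2,7), (3,3), (3,8), (4,4), (4,9)}; {(0,0), (0,5), (1,2), (1,7), (2,4), (2,9), (3,1), (3,6), (4,3), (4,8)}; … (6 in all).
So G has 6 subgroups of order 10.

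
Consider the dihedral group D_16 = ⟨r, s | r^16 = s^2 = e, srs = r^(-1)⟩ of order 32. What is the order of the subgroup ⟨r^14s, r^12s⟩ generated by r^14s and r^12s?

16

|⟨r^14s⟩| = 2 and |⟨r^12s⟩| = 2, so |H| is a multiple of lcm(2, 2) = 2 and divides |G| = 32.
Closing under the operation: H = {e, r^2, r^4, r^6, r^8, r^10, r^12, r^14, s, r^2s, r^4s, r^6s, r^8s, r^10s, r^12s, r^14s}, so |H| = 16.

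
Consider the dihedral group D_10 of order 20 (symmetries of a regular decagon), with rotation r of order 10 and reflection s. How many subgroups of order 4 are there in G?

5

|G| = 20 and 4 | 20, so subgroups of order 4 are possible by Lagrange.
The subgroups of order 4 are: {e, r^5, r^2s, r^7s}; {e, r^5, r^3s, r^8s}; {e, r^5, r^4s, r^9s}; {e, r^5, s, r^5s}; … (5 in all).
So G has 5 subgroups of order 4.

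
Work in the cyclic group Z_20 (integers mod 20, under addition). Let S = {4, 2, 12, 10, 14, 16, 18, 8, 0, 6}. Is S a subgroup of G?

Yes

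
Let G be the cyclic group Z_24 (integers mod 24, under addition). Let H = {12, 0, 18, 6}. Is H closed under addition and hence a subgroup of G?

Yes

|H| = 4 divides |G| = 24, consistent with Lagrange.
H contains the identity, every element's inverse is in H, and H is closed under +: it is a subgroup.
In fact H = ⟨18⟩.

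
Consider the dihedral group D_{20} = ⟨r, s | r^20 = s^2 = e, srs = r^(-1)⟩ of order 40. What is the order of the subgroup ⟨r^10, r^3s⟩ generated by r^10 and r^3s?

4

|⟨r^10⟩| = 2 and |⟨r^3s⟩| = 2, so |H| is a multiple of lcm(2, 2) = 2 and divides |G| = 40.
Closing under the operation: H = {e, r^10, r^3s, r^13s}, so |H| = 4.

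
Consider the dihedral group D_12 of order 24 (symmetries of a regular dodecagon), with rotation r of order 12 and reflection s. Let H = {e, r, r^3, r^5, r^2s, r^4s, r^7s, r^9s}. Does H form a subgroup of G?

No

r^5 ∈ H but its inverse r^7 ∉ H, so H is not a subgroup.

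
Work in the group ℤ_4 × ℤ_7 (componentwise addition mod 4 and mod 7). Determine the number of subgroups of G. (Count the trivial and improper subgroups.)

6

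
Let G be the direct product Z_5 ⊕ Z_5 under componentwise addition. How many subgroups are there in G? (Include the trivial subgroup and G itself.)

|G| = 25, so by Lagrange every subgroup order divides 25. Divisors: 1, 5, 25.
Subgroups by order — order 1: 1; order 5: 6; order 25: 1.
Total: 1 + 6 + 1 = 8.

8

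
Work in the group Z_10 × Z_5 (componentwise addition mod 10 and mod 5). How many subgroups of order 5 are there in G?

|G| = 50 and 5 | 50, so subgroups of order 5 are possible by Lagrange.
The subgroups of order 5 are: {(0,0), (0,1), (0,2), (0,3), (0,4)}; {(0,0), (2,0), (4,0), (6,0), (8,0)}; {(0,0), (2,1), (4,2), (6,3), (8,4)}; {(0,0), (2,2), (4,4), (6,1), (8,3)}; … (6 in all).
So G has 6 subgroups of order 5.

6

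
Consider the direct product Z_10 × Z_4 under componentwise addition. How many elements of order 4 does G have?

An element (a,b) has order lcm(ord(a), ord(b)); count pairs with lcm equal to 4.
Enumerating gives 4 such elements.

4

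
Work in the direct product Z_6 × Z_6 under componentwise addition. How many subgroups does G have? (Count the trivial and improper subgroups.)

30

|G| = 36, so by Lagrange every subgroup order divides 36. Divisors: 1, 2, 3, 4, 6, 9, 12, 18, 36.
Subgroups by order — order 1: 1; order 2: 3; order 3: 4; order 4: 1; order 6: 12; order 9: 1; order 12: 4; order 18: 3; order 36: 1.
Total: 1 + 3 + 4 + 1 + 12 + 1 + 4 + 3 + 1 = 30.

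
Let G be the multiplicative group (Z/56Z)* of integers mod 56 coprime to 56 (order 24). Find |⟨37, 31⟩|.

12

|⟨37⟩| = 6 and |⟨31⟩| = 6, so |H| is a multiple of lcm(6, 6) = 6 and divides |G| = 24.
Closing under the operation: H = {1, 3, 9, 19, 25, 27, 29, 31, 37, 47, 53, 55}, so |H| = 12.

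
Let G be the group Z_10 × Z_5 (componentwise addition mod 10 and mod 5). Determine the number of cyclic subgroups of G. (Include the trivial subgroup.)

Each element a generates a cyclic subgroup ⟨a⟩; distinct elements may generate the same one (a cyclic group of order d has φ(d) generators).
Cyclic subgroups by order — order 1: 1; order 2: 1; order 5: 6; order 10: 6.
Total: 14.

14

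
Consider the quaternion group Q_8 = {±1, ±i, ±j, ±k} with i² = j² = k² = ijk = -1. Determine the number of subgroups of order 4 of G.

3

|G| = 8 and 4 | 8, so subgroups of order 4 are possible by Lagrange.
The subgroups of order 4 are: {1, -1, i, -i}; {1, -1, j, -j}; {1, -1, k, -k}.
So G has 3 subgroups of order 4.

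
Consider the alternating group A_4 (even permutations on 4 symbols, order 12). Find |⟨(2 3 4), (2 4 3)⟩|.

3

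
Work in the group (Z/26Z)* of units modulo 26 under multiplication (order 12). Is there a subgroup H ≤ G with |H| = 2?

2 | 12. A subgroup of order 2 is {1, 25}.

Yes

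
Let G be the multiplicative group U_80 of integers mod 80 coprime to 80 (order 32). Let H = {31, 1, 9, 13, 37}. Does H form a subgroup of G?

No

|H| = 5 does not divide |G| = 32, so by Lagrange H is not a subgroup.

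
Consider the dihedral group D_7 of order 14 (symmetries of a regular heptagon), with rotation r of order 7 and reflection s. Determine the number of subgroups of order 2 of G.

7

|G| = 14 and 2 | 14, so subgroups of order 2 are possible by Lagrange.
The subgroups of order 2 are: {e, r^2s}; {e, r^3s}; {e, r^4s}; {e, r^5s}; … (7 in all).
So G has 7 subgroups of order 2.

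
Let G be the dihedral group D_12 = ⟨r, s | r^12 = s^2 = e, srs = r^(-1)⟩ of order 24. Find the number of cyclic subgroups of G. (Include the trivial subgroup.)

Each element a generates a cyclic subgroup ⟨a⟩; distinct elements may generate the same one (a cyclic group of order d has φ(d) generators).
Cyclic subgroups by order — order 1: 1; order 2: 13; order 3: 1; order 4: 1; order 6: 1; order 12: 1.
Total: 18.

18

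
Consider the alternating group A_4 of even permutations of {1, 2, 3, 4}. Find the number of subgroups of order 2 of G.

3

|G| = 12 and 2 | 12, so subgroups of order 2 are possible by Lagrange.
The subgroups of order 2 are: {e, (1 2)(3 4)}; {e, (1 3)(2 4)}; {e, (1 4)(2 3)}.
So G has 3 subgroups of order 2.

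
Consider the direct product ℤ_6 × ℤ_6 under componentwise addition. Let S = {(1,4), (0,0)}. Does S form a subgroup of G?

(1,4) ∈ S but its inverse (5,2) ∉ S, so S is not a subgroup.

No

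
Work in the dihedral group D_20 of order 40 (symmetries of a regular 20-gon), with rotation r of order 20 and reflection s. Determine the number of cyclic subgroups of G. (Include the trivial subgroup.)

Group the elements of G by the cyclic subgroup they generate; each cyclic subgroup of order d accounts for φ(d) elements.
Cyclic subgroups by order — order 1: 1; order 2: 21; order 4: 1; order 5: 1; order 10: 1; order 20: 1.
Total: 26.

26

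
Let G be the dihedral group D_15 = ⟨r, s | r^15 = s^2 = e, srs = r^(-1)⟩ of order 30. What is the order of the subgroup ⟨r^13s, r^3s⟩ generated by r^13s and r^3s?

6

|⟨r^13s⟩| = 2 and |⟨r^3s⟩| = 2, so |H| is a multiple of lcm(2, 2) = 2 and divides |G| = 30.
Closing under the operation: H = {e, r^5, r^10, r^3s, r^8s, r^13s}, so |H| = 6.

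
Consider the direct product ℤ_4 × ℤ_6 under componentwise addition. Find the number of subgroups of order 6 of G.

3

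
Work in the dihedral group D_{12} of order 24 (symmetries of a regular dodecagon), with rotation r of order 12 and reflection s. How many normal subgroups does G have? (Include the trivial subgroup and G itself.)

G has 34 subgroups. Checking conjugation-invariance by order — order 1: 1/1 normal; order 2: 1/13 normal; order 3: 1/1 normal; order 4: 1/7 normal; order 6: 1/5 normal; order 8: 0/3 normal; order 12: 3/3 normal; order 24: 1/1 normal.
Total normal subgroups: 9.

9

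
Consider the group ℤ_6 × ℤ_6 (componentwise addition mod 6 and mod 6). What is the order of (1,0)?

The order of (1,0) in Z_6 × Z_6 is lcm(ord(1) in Z_6, ord(0) in Z_6).
ord(1) = 6 and ord(0) = 1, so |⟨(1,0)⟩| = lcm(6, 1) = 6.

6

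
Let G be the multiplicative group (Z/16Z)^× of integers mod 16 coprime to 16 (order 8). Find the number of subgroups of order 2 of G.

3

|G| = 8 and 2 | 8, so subgroups of order 2 are possible by Lagrange.
The subgroups of order 2 are: {1, 15}; {1, 7}; {1, 9}.
So G has 3 subgroups of order 2.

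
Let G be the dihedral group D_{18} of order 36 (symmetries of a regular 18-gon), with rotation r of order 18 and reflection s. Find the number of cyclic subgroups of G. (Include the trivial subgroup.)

24

A cyclic subgroup of order d is generated by each of its φ(d) elements of order d, so the cyclic subgroups of order d number (#elements of order d)/φ(d).
Cyclic subgroups by order — order 1: 1; order 2: 19; order 3: 1; order 6: 1; order 9: 1; order 18: 1.
Total: 24.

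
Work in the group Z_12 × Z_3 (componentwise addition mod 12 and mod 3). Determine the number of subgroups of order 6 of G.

|G| = 36 and 6 | 36, so subgroups of order 6 are possible by Lagrange.
The subgroups of order 6 are: {(0,0), (0,1), (0,2), (6,0), (6,1), (6,2)}; {(0,0), (2,0), (4,0), (6,0), (8,0), (10,0)}; {(0,0), (2,2), (4,1), (6,0), (8,2), (10,1)}; {(0,0), (2,1), (4,2), (6,0), (8,1), (10,2)}.
So G has 4 subgroups of order 6.

4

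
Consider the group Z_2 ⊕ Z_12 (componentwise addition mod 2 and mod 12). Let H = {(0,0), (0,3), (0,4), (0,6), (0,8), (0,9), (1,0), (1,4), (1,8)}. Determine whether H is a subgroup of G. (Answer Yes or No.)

No

|H| = 9 does not divide |G| = 24, so by Lagrange H is not a subgroup.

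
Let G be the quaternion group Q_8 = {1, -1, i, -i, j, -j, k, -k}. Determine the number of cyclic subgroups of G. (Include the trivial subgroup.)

A cyclic subgroup of order d is generated by each of its φ(d) elements of order d, so the cyclic subgroups of order d number (#elements of order d)/φ(d).
Cyclic subgroups by order — order 1: 1; order 2: 1; order 4: 3.
Total: 5.

5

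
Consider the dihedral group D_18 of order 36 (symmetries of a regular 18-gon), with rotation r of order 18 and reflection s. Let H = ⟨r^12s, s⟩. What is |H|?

6

|⟨r^12s⟩| = 2 and |⟨s⟩| = 2, so |H| is a multiple of lcm(2, 2) = 2 and divides |G| = 36.
Closing under the operation: H = {e, r^6, r^12, s, r^6s, r^12s}, so |H| = 6.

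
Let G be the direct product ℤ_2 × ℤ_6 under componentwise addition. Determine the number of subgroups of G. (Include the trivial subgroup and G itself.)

10

|G| = 12, so by Lagrange every subgroup order divides 12. Divisors: 1, 2, 3, 4, 6, 12.
Subgroups by order — order 1: 1; order 2: 3; order 3: 1; order 4: 1; order 6: 3; order 12: 1.
Total: 1 + 3 + 1 + 1 + 3 + 1 = 10.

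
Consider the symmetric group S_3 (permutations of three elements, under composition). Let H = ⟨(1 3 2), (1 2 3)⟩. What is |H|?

3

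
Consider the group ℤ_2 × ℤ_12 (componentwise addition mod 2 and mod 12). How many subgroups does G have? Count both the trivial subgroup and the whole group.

|G| = 24, so by Lagrange every subgroup order divides 24. Divisors: 1, 2, 3, 4, 6, 8, 12, 24.
Subgroups by order — order 1: 1; order 2: 3; order 3: 1; order 4: 3; order 6: 3; order 8: 1; order 12: 3; order 24: 1.
Total: 1 + 3 + 1 + 3 + 3 + 1 + 3 + 1 = 16.

16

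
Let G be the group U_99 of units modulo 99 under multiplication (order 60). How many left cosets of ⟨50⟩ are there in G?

2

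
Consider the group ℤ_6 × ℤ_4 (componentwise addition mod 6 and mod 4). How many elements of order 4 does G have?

An element (a,b) has order lcm(ord(a), ord(b)); count pairs with lcm equal to 4.
Enumerating gives 4 such elements.

4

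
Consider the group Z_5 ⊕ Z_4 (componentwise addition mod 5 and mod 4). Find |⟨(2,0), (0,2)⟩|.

10

|⟨(2,0)⟩| = 5 and |⟨(0,2)⟩| = 2, so |H| is a multiple of lcm(5, 2) = 10 and divides |G| = 20.
Closing under the operation: H = {(0,0), (0,2), (1,0), (1,2), (2,0), (2,2), (3,0), (3,2), (4,0), (4,2)}, so |H| = 10.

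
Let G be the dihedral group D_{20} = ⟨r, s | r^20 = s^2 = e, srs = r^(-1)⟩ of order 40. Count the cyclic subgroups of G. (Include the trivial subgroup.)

A cyclic subgroup of order d is generated by each of its φ(d) elements of order d, so the cyclic subgroups of order d number (#elements of order d)/φ(d).
Cyclic subgroups by order — order 1: 1; order 2: 21; order 4: 1; order 5: 1; order 10: 1; order 20: 1.
Total: 26.

26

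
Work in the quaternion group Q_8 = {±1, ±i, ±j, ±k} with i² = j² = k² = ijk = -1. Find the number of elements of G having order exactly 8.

0

No element of G has order 8 (even though 8 | 8).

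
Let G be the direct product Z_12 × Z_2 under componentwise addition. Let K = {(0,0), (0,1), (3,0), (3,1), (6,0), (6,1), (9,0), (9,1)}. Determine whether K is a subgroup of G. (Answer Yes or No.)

Yes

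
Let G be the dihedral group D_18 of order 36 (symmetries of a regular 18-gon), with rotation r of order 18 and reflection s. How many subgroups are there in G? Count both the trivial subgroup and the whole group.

45

|G| = 36, so by Lagrange every subgroup order divides 36. Divisors: 1, 2, 3, 4, 6, 9, 12, 18, 36.
Subgroups by order — order 1: 1; order 2: 19; order 3: 1; order 4: 9; order 6: 7; order 9: 1; order 12: 3; order 18: 3; order 36: 1.
Total: 1 + 19 + 1 + 9 + 7 + 1 + 3 + 3 + 1 = 45.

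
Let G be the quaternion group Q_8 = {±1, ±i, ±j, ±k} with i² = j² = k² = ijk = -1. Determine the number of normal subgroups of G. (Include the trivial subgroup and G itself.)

6

G has 6 subgroups. Checking conjugation-invariance by order — order 1: 1/1 normal; order 2: 1/1 normal; order 4: 3/3 normal; order 8: 1/1 normal.
Total normal subgroups: 6.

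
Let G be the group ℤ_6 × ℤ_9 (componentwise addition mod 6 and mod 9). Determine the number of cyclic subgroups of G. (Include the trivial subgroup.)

Group the elements of G by the cyclic subgroup they generate; each cyclic subgroup of order d accounts for φ(d) elements.
Cyclic subgroups by order — order 1: 1; order 2: 1; order 3: 4; order 6: 4; order 9: 3; order 18: 3.
Total: 16.

16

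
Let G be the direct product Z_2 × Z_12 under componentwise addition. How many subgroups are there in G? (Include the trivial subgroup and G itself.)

16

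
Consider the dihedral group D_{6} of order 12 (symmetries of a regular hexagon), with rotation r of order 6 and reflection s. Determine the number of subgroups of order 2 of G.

|G| = 12 and 2 | 12, so subgroups of order 2 are possible by Lagrange.
The subgroups of order 2 are: {e, r^2s}; {e, r^3}; {e, r^3s}; {e, r^4s}; … (7 in all).
So G has 7 subgroups of order 2.

7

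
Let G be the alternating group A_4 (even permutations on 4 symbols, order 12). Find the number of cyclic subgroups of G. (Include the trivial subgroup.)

8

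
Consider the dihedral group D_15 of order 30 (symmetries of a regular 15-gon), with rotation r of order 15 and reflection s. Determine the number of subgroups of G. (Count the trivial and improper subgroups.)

28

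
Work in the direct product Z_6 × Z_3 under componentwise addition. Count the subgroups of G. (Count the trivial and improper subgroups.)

12

|G| = 18, so by Lagrange every subgroup order divides 18. Divisors: 1, 2, 3, 6, 9, 18.
Subgroups by order — order 1: 1; order 2: 1; order 3: 4; order 6: 4; order 9: 1; order 18: 1.
Total: 1 + 1 + 4 + 4 + 1 + 1 = 12.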